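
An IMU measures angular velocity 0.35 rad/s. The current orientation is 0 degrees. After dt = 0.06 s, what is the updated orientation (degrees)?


delta_theta = w * dt = 0.35 * 0.06 = 0.021 rad
= 1.2032 deg
theta_new = 0 + 1.2032 = 1.2032 deg


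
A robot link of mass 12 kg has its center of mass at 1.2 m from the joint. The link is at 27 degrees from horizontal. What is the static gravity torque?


tau = m*g*L*cos(angle)
= 12 * 9.81 * 1.2 * cos(27 deg)
= 12 * 9.81 * 1.2 * 0.891
= 125.8671 Nm


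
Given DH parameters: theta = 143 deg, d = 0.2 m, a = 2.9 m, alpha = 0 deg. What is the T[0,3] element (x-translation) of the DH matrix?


T[0,3] = a * cos(theta)
= 2.9 * cos(143 deg)
= 2.9 * -0.7986
= -2.316


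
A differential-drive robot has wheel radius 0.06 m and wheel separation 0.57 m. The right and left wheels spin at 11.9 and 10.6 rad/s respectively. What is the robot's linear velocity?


vR = r*wR = 0.06*11.9 = 0.714 m/s
vL = r*wL = 0.06*10.6 = 0.636 m/s
v = (vR+vL)/2 = 0.675 m/s
omega = (vR-vL)/L = 0.1368 rad/s
linear velocity = 0.675 m/s


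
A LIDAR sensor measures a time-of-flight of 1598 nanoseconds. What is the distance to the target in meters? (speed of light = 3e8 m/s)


tof = 1598 ns = 1.598e-06 s
dist = c * tof / 2
= 3e8 * 1.598e-06 / 2
= 239.7 m


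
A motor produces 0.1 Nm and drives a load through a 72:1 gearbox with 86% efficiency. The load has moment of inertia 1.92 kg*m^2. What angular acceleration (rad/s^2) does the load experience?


tau_out = tau_motor * N * eta
= 0.1 * 72 * 0.86 = 6.192 Nm
alpha = tau_out / I = 6.192 / 1.92
= 3.225 rad/s^2


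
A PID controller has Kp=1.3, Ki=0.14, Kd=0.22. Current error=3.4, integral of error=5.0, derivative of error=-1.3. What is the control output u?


u = Kp*e + Ki*int(e) + Kd*de/dt
= 1.3*3.4 + 0.14*5.0 + 0.22*(-1.3)
= 4.42 + 0.7 + -0.286
= 4.834


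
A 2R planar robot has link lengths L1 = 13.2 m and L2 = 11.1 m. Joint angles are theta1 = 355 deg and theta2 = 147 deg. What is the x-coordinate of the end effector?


Convert angles to radians: theta1 = 6.1959, theta2 = 2.5656
x = L1*cos(theta1) + L2*cos(theta1+theta2)
x = 13.1498 + -8.7469
x = 4.4029


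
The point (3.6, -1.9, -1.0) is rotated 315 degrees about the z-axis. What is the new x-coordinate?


Rotation about z-axis: x' = x*cos(theta) - y*sin(theta)
= 3.6 * 0.7071 - -1.9 * -0.7071
= 1.2021


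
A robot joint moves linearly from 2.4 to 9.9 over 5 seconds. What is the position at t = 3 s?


s = t/T = 3/5 = 0.6
p(t) = p0 + (pf-p0)*s
= 2.4 + (9.9 - 2.4) * 0.6
= 6.9


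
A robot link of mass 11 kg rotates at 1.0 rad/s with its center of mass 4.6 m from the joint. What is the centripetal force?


F = m * omega^2 * r
= 11 * 1.0^2 * 4.6
= 11 * 1.0 * 4.6
= 50.6 N


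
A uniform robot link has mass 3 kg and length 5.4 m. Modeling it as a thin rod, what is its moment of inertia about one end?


I = (1/3) * m * L^2
= (1/3) * 3 * 5.4^2
= 0.333333 * 3 * 29.16
= 29.16 kg*m^2


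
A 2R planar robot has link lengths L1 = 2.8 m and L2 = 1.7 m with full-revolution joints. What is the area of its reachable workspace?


r_max = L1 + L2 = 4.5 m
r_min = |L1 - L2| = 1.1 m
Area = pi*(r_max^2 - r_min^2)
= pi*(20.25 - 1.21)
= pi * 19.04
= 59.8159 m^2


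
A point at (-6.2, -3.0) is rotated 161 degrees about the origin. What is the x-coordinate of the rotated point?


x' = x*cos(theta) - y*sin(theta)
cos(161 deg) = -0.9455, sin(161 deg) = 0.3256
x' = -6.2 * -0.9455 - -3.0 * 0.3256
= 5.8622 - -0.9767
= 6.8389


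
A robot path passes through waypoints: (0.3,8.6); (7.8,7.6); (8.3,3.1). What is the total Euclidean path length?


Segment lengths:
  seg1 = sqrt((7.5)^2 + (-1.0)^2) = 7.5664
  seg2 = sqrt((0.5)^2 + (-4.5)^2) = 4.5277
Total = 12.0941


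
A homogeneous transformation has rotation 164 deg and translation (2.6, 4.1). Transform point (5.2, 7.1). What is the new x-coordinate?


x' = cos(theta)*px - sin(theta)*py + tx
= -0.9613*5.2 - 0.2756*7.1 + 2.6
= -4.3556


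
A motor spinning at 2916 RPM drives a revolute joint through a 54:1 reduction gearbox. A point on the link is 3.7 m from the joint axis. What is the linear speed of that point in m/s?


omega_motor = 2916 * 2*pi/60 = 305.3628 rad/s
omega_joint = omega_motor / 54 = 5.6549 rad/s
v = omega_joint * r = 5.6549 * 3.7
= 20.923 m/s


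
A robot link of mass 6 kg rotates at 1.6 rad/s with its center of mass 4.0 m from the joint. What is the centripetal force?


F = m * omega^2 * r
= 6 * 1.6^2 * 4.0
= 6 * 2.56 * 4.0
= 61.44 N


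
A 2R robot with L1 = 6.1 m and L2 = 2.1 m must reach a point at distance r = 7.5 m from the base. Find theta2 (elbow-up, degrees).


cos(theta2) = (r^2 - L1^2 - L2^2) / (2*L1*L2)
cos(theta2) = (56.25 - 37.21 - 4.41) / 25.62
cos(theta2) = 0.571038
theta2 = 55.1773 degrees


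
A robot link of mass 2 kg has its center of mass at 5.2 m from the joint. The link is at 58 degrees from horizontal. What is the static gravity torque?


tau = m*g*L*cos(angle)
= 2 * 9.81 * 5.2 * cos(58 deg)
= 2 * 9.81 * 5.2 * 0.5299
= 54.0645 Nm


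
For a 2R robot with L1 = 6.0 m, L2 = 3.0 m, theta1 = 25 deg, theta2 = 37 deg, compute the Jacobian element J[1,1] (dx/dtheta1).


J[1,1] = -L1*sin(t1) - L2*sin(t1+t2)
= -6.0*sin(25) - 3.0*sin(62)
= -5.1846


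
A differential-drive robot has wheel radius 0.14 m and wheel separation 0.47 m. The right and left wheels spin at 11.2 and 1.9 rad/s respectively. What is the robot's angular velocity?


vR = r*wR = 0.14*11.2 = 1.568 m/s
vL = r*wL = 0.14*1.9 = 0.266 m/s
v = (vR+vL)/2 = 0.917 m/s
omega = (vR-vL)/L = 2.7702 rad/s
angular velocity = 2.7702 rad/s


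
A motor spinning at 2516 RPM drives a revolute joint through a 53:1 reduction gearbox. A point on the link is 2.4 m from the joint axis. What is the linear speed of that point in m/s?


omega_motor = 2516 * 2*pi/60 = 263.4749 rad/s
omega_joint = omega_motor / 53 = 4.9712 rad/s
v = omega_joint * r = 4.9712 * 2.4
= 11.9309 m/s


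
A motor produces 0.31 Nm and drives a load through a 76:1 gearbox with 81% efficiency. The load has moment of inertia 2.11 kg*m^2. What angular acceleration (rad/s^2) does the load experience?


tau_out = tau_motor * N * eta
= 0.31 * 76 * 0.81 = 19.0836 Nm
alpha = tau_out / I = 19.0836 / 2.11
= 9.0444 rad/s^2


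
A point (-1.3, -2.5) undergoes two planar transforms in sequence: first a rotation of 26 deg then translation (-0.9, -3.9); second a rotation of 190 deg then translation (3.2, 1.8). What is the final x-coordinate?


After transform 1:
x1 = cos(26)*-1.3 - sin(26)*-2.5 + -0.9 = -0.9725
y1 = sin(26)*-1.3 + cos(26)*-2.5 + -3.9 = -6.7169
After transform 2:
x2 = cos(190)*-0.9725 - sin(190)*-6.7169 + 3.2
= 2.9914


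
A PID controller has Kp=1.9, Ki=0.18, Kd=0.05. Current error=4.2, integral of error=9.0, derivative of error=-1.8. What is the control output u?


u = Kp*e + Ki*int(e) + Kd*de/dt
= 1.9*4.2 + 0.18*9.0 + 0.05*(-1.8)
= 7.98 + 1.62 + -0.09
= 9.51


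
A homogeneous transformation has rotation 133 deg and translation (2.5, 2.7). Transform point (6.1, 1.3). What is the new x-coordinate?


x' = cos(theta)*px - sin(theta)*py + tx
= -0.682*6.1 - 0.7314*1.3 + 2.5
= -2.6109


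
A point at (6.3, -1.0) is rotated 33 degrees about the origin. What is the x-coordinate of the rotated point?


x' = x*cos(theta) - y*sin(theta)
cos(33 deg) = 0.8387, sin(33 deg) = 0.5446
x' = 6.3 * 0.8387 - -1.0 * 0.5446
= 5.2836 - -0.5446
= 5.8283


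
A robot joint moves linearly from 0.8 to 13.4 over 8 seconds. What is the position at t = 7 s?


s = t/T = 7/8 = 0.875
p(t) = p0 + (pf-p0)*s
= 0.8 + (13.4 - 0.8) * 0.875
= 11.825


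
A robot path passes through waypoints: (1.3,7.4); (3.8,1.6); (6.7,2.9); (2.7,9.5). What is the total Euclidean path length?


Segment lengths:
  seg1 = sqrt((2.5)^2 + (-5.8)^2) = 6.3159
  seg2 = sqrt((2.9)^2 + (1.3)^2) = 3.178
  seg3 = sqrt((-4.0)^2 + (6.6)^2) = 7.7175
Total = 17.2114


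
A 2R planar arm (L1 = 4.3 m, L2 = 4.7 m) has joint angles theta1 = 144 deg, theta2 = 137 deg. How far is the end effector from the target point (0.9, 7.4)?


End effector via forward kinematics:
x = L1*cos(t1) + L2*cos(t1+t2) = -2.582
y = L1*sin(t1) + L2*sin(t1+t2) = -2.0862
Distance to target:
d = sqrt((0.9 - -2.582)^2 + (7.4 - -2.0862)^2)
= sqrt(12.1241 + 89.9874)
= 10.105 m


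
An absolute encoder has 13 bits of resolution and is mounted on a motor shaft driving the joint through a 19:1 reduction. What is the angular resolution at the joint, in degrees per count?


counts = 2^13 = 8192
effective counts at joint = 8192 * 19 = 155648
resolution = 360 / 155648
= 0.0023 deg/count


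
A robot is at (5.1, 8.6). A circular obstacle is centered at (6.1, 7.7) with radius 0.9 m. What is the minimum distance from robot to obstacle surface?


center_dist = sqrt((5.1-6.1)^2 + (8.6-7.7)^2)
= sqrt(1.0 + 0.81)
= 1.3454
min_dist = center_dist - radius = 1.3454 - 0.9 = 0.4454 m


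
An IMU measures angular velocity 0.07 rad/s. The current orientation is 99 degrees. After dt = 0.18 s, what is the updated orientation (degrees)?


delta_theta = w * dt = 0.07 * 0.18 = 0.0126 rad
= 0.7219 deg
theta_new = 99 + 0.7219 = 99.7219 deg


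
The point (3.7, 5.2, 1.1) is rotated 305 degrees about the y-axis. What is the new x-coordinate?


Rotation about y-axis: x' = x*cos(theta) + z*sin(theta)
= 3.7 * 0.5736 + 1.1 * -0.8192
= 1.2212


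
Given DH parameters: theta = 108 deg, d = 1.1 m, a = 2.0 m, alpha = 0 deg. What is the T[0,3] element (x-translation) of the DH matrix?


T[0,3] = a * cos(theta)
= 2.0 * cos(108 deg)
= 2.0 * -0.309
= -0.618


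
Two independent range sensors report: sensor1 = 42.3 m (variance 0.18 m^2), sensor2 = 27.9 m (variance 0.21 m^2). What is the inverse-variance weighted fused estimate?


w1 = (1/var1) / (1/var1 + 1/var2)
   = 5.5556 / (5.5556 + 4.7619) = 0.5385
w2 = 1 - w1 = 0.4615
fused = w1*s1 + w2*s2 = 22.7769 + 12.8769
= 35.6538 m


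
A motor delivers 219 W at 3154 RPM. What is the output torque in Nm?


omega = 3154 * 2*pi/60 = 330.2861 rad/s
tau = P / omega = 219 / 330.2861
= 0.6631 Nm


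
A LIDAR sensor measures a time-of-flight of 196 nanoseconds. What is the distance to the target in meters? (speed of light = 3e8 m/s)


tof = 196 ns = 1.96e-07 s
dist = c * tof / 2
= 3e8 * 1.96e-07 / 2
= 29.4 m


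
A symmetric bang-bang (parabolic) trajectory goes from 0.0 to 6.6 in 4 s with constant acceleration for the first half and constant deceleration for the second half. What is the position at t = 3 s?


Symmetric rest-to-rest: each phase covers (pf-p0)/2 in time T/2. 0.5*a*(T/2)^2 = (pf-p0)/2 => a = 4*(pf-p0)/T^2
a = 4*(6.6-0.0)/4^2 = 1.65
t = 3 is in the deceleration phase (t > T/2).
p = pf - 0.5*a*(T-t)^2 = 6.6 - 0.5*1.65*1^2
= 5.775


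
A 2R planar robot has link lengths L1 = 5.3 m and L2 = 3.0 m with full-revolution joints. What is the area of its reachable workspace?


r_max = L1 + L2 = 8.3 m
r_min = |L1 - L2| = 2.3 m
Area = pi*(r_max^2 - r_min^2)
= pi*(68.89 - 5.29)
= pi * 63.6
= 199.8053 m^2


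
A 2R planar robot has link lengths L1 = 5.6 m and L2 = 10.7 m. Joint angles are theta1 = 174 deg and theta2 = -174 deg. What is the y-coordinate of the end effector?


Convert angles to radians: theta1 = 3.0369, theta2 = -3.0369
y = L1*sin(theta1) + L2*sin(theta1+theta2)
y = 0.5854 + 0.0
y = 0.5854


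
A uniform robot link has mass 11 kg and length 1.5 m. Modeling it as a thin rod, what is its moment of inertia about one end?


I = (1/3) * m * L^2
= (1/3) * 11 * 1.5^2
= 0.333333 * 11 * 2.25
= 8.25 kg*m^2


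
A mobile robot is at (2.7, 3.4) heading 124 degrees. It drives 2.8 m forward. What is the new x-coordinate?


x_new = x0 + d*cos(theta)
= 2.7 + 2.8*cos(124)
= 2.7 + -1.5657
= 1.1343


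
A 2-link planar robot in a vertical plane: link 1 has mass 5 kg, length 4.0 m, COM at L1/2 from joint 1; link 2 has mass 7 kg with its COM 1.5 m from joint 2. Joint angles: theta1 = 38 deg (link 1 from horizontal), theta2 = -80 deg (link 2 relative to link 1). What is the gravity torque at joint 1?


Horizontal distance from joint 1 to link-1 COM:
  x_c1 = (L1/2)*cos(t1) = 2.0 * 0.788 = 1.576 m
Horizontal distance from joint 1 to link-2 COM:
  x_c2 = L1*cos(t1) + Lc2*cos(t1+t2)
       = 4.0*0.788 + 1.5*0.7431 = 4.2668 m
tau1 = m1*g*x_c1 + m2*g*x_c2
     = 5*9.81*1.576 + 7*9.81*4.2668
     = 77.3039 + 292.9984
     = 370.3023 Nm


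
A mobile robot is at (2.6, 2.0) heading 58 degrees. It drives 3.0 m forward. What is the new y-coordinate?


y_new = y0 + d*sin(theta)
= 2.0 + 3.0*sin(58)
= 2.0 + 2.5441
= 4.5441


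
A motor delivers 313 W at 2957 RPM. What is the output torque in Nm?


omega = 2957 * 2*pi/60 = 309.6563 rad/s
tau = P / omega = 313 / 309.6563
= 1.0108 Nm


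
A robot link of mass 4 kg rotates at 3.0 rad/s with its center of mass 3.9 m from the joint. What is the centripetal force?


F = m * omega^2 * r
= 4 * 3.0^2 * 3.9
= 4 * 9.0 * 3.9
= 140.4 N


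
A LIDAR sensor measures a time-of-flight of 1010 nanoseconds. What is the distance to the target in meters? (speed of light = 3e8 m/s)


tof = 1010 ns = 1.01e-06 s
dist = c * tof / 2
= 3e8 * 1.01e-06 / 2
= 151.5 m


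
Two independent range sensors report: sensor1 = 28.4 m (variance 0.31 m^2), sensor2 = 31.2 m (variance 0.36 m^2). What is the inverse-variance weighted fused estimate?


w1 = (1/var1) / (1/var1 + 1/var2)
   = 3.2258 / (3.2258 + 2.7778) = 0.5373
w2 = 1 - w1 = 0.4627
fused = w1*s1 + w2*s2 = 15.2597 + 14.4358
= 29.6955 m


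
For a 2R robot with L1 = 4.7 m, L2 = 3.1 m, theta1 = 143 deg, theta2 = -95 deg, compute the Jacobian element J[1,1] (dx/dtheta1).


J[1,1] = -L1*sin(t1) - L2*sin(t1+t2)
= -4.7*sin(143) - 3.1*sin(48)
= -5.1323


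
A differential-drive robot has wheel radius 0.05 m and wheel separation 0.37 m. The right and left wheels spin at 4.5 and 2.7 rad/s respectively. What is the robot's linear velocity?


vR = r*wR = 0.05*4.5 = 0.225 m/s
vL = r*wL = 0.05*2.7 = 0.135 m/s
v = (vR+vL)/2 = 0.18 m/s
omega = (vR-vL)/L = 0.2432 rad/s
linear velocity = 0.18 m/s


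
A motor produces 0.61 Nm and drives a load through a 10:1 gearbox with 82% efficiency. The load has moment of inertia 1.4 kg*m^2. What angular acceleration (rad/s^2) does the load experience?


tau_out = tau_motor * N * eta
= 0.61 * 10 * 0.82 = 5.002 Nm
alpha = tau_out / I = 5.002 / 1.4
= 3.5729 rad/s^2


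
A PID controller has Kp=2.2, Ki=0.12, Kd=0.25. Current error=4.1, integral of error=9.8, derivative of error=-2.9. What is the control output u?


u = Kp*e + Ki*int(e) + Kd*de/dt
= 2.2*4.1 + 0.12*9.8 + 0.25*(-2.9)
= 9.02 + 1.176 + -0.725
= 9.471


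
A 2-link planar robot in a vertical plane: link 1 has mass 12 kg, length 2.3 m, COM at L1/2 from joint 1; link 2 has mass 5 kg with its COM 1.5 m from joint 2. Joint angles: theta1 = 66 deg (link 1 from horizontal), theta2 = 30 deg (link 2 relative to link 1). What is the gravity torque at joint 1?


Horizontal distance from joint 1 to link-1 COM:
  x_c1 = (L1/2)*cos(t1) = 1.15 * 0.4067 = 0.4677 m
Horizontal distance from joint 1 to link-2 COM:
  x_c2 = L1*cos(t1) + Lc2*cos(t1+t2)
       = 2.3*0.4067 + 1.5*-0.1045 = 0.7787 m
tau1 = m1*g*x_c1 + m2*g*x_c2
     = 12*9.81*0.4677 + 5*9.81*0.7787
     = 55.0632 + 38.1953
     = 93.2585 Nm


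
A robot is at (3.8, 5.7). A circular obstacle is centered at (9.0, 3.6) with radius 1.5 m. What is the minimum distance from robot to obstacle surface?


center_dist = sqrt((3.8-9.0)^2 + (5.7-3.6)^2)
= sqrt(27.04 + 4.41)
= 5.608
min_dist = center_dist - radius = 5.608 - 1.5 = 4.108 m


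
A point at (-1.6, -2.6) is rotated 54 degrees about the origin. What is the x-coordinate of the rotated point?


x' = x*cos(theta) - y*sin(theta)
cos(54 deg) = 0.5878, sin(54 deg) = 0.809
x' = -1.6 * 0.5878 - -2.6 * 0.809
= -0.9405 - -2.1034
= 1.163


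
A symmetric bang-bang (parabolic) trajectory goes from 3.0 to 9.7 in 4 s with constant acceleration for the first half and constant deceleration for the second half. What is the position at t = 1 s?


Symmetric rest-to-rest: each phase covers (pf-p0)/2 in time T/2. 0.5*a*(T/2)^2 = (pf-p0)/2 => a = 4*(pf-p0)/T^2
a = 4*(9.7-3.0)/4^2 = 1.675
t = 1 is in the acceleration phase (t <= T/2).
p = p0 + 0.5*a*t^2 = 3.0 + 0.5*1.675*1^2
= 3.8375


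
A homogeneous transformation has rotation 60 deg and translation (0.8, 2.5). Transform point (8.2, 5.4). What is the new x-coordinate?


x' = cos(theta)*px - sin(theta)*py + tx
= 0.5*8.2 - 0.866*5.4 + 0.8
= 0.2235


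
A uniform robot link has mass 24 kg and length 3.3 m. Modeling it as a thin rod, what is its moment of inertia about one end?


I = (1/3) * m * L^2
= (1/3) * 24 * 3.3^2
= 0.333333 * 24 * 10.89
= 87.12 kg*m^2


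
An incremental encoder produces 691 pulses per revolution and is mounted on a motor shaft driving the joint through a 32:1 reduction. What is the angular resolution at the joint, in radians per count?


counts per rev = 691
effective counts at joint = 691 * 32 = 22112
resolution = 2*pi / 22112
= 2.8415e-04 rad/count


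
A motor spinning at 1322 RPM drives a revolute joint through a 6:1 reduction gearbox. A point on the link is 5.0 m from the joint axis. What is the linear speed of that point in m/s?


omega_motor = 1322 * 2*pi/60 = 138.4395 rad/s
omega_joint = omega_motor / 6 = 23.0733 rad/s
v = omega_joint * r = 23.0733 * 5.0
= 115.3663 m/s


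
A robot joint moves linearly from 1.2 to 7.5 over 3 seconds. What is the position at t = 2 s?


s = t/T = 2/3 = 0.6667
p(t) = p0 + (pf-p0)*s
= 1.2 + (7.5 - 1.2) * 0.6667
= 5.4


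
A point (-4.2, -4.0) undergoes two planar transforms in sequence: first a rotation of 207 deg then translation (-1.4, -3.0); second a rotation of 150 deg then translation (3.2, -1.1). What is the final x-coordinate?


After transform 1:
x1 = cos(207)*-4.2 - sin(207)*-4.0 + -1.4 = 0.5263
y1 = sin(207)*-4.2 + cos(207)*-4.0 + -3.0 = 2.4708
After transform 2:
x2 = cos(150)*0.5263 - sin(150)*2.4708 + 3.2
= 1.5088


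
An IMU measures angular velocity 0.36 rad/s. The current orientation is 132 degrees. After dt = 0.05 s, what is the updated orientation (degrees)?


delta_theta = w * dt = 0.36 * 0.05 = 0.018 rad
= 1.0313 deg
theta_new = 132 + 1.0313 = 133.0313 deg


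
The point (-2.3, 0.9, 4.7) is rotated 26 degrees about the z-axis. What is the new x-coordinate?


Rotation about z-axis: x' = x*cos(theta) - y*sin(theta)
= -2.3 * 0.8988 - 0.9 * 0.4384
= -2.4618


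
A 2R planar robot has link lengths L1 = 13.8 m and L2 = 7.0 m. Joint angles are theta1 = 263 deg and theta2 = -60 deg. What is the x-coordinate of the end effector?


Convert angles to radians: theta1 = 4.5902, theta2 = -1.0472
x = L1*cos(theta1) + L2*cos(theta1+theta2)
x = -1.6818 + -6.4435
x = -8.1253


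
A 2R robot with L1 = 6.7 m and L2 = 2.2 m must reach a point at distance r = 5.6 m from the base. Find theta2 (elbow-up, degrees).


cos(theta2) = (r^2 - L1^2 - L2^2) / (2*L1*L2)
cos(theta2) = (31.36 - 44.89 - 4.84) / 29.48
cos(theta2) = -0.623134
theta2 = 128.5454 degrees


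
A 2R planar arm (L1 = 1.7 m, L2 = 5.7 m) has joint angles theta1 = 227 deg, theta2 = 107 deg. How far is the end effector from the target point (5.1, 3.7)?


End effector via forward kinematics:
x = L1*cos(t1) + L2*cos(t1+t2) = 3.9637
y = L1*sin(t1) + L2*sin(t1+t2) = -3.742
Distance to target:
d = sqrt((5.1 - 3.9637)^2 + (3.7 - -3.742)^2)
= sqrt(1.2911 + 55.3836)
= 7.5283 m


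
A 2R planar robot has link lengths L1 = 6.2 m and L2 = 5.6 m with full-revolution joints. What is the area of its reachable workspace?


r_max = L1 + L2 = 11.8 m
r_min = |L1 - L2| = 0.6 m
Area = pi*(r_max^2 - r_min^2)
= pi*(139.24 - 0.36)
= pi * 138.88
= 436.3044 m^2


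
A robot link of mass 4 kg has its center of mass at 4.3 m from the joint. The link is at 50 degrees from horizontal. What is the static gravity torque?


tau = m*g*L*cos(angle)
= 4 * 9.81 * 4.3 * cos(50 deg)
= 4 * 9.81 * 4.3 * 0.6428
= 108.4588 Nm


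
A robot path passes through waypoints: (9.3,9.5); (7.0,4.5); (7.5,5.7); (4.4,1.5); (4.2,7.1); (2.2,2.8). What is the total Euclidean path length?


Segment lengths:
  seg1 = sqrt((-2.3)^2 + (-5.0)^2) = 5.5036
  seg2 = sqrt((0.5)^2 + (1.2)^2) = 1.3
  seg3 = sqrt((-3.1)^2 + (-4.2)^2) = 5.2202
  seg4 = sqrt((-0.2)^2 + (5.6)^2) = 5.6036
  seg5 = sqrt((-2.0)^2 + (-4.3)^2) = 4.7424
Total = 22.3697


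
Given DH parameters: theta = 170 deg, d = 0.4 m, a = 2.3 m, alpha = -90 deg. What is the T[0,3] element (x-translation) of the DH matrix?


T[0,3] = a * cos(theta)
= 2.3 * cos(170 deg)
= 2.3 * -0.9848
= -2.2651


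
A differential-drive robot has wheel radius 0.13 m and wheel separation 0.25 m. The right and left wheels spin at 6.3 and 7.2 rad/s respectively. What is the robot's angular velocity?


vR = r*wR = 0.13*6.3 = 0.819 m/s
vL = r*wL = 0.13*7.2 = 0.936 m/s
v = (vR+vL)/2 = 0.8775 m/s
omega = (vR-vL)/L = -0.468 rad/s
angular velocity = -0.468 rad/s


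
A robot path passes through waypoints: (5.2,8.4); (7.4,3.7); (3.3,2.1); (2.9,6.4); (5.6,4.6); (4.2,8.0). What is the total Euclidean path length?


Segment lengths:
  seg1 = sqrt((2.2)^2 + (-4.7)^2) = 5.1894
  seg2 = sqrt((-4.1)^2 + (-1.6)^2) = 4.4011
  seg3 = sqrt((-0.4)^2 + (4.3)^2) = 4.3186
  seg4 = sqrt((2.7)^2 + (-1.8)^2) = 3.245
  seg5 = sqrt((-1.4)^2 + (3.4)^2) = 3.677
Total = 20.8311


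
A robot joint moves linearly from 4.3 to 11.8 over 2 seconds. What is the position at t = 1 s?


s = t/T = 1/2 = 0.5
p(t) = p0 + (pf-p0)*s
= 4.3 + (11.8 - 4.3) * 0.5
= 8.05


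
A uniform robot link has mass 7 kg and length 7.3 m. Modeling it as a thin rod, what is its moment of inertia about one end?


I = (1/3) * m * L^2
= (1/3) * 7 * 7.3^2
= 0.333333 * 7 * 53.29
= 124.3433 kg*m^2


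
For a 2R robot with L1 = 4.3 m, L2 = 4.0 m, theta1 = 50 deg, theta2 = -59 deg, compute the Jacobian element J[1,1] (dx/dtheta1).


J[1,1] = -L1*sin(t1) - L2*sin(t1+t2)
= -4.3*sin(50) - 4.0*sin(-9)
= -2.6683


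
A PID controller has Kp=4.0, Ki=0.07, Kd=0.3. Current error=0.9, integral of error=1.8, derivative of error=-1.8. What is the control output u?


u = Kp*e + Ki*int(e) + Kd*de/dt
= 4.0*0.9 + 0.07*1.8 + 0.3*(-1.8)
= 3.6 + 0.126 + -0.54
= 3.186


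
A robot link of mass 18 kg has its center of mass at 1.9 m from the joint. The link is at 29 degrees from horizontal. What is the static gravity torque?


tau = m*g*L*cos(angle)
= 18 * 9.81 * 1.9 * cos(29 deg)
= 18 * 9.81 * 1.9 * 0.8746
= 293.4367 Nm


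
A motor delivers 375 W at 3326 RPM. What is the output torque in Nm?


omega = 3326 * 2*pi/60 = 348.2979 rad/s
tau = P / omega = 375 / 348.2979
= 1.0767 Nm


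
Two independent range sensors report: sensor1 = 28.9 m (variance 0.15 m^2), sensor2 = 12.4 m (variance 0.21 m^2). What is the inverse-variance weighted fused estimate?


w1 = (1/var1) / (1/var1 + 1/var2)
   = 6.6667 / (6.6667 + 4.7619) = 0.5833
w2 = 1 - w1 = 0.4167
fused = w1*s1 + w2*s2 = 16.8583 + 5.1667
= 22.025 m


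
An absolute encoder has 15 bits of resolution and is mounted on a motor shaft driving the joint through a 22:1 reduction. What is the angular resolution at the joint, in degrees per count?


counts = 2^15 = 32768
effective counts at joint = 32768 * 22 = 720896
resolution = 360 / 720896
= 4.9938e-04 deg/count


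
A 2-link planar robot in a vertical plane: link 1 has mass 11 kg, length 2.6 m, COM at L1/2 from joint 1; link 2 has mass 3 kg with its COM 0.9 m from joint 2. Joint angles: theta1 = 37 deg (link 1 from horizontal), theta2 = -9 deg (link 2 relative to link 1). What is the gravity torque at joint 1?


Horizontal distance from joint 1 to link-1 COM:
  x_c1 = (L1/2)*cos(t1) = 1.3 * 0.7986 = 1.0382 m
Horizontal distance from joint 1 to link-2 COM:
  x_c2 = L1*cos(t1) + Lc2*cos(t1+t2)
       = 2.6*0.7986 + 0.9*0.8829 = 2.8711 m
tau1 = m1*g*x_c1 + m2*g*x_c2
     = 11*9.81*1.0382 + 3*9.81*2.8711
     = 112.035 + 84.4966
     = 196.5316 Nm


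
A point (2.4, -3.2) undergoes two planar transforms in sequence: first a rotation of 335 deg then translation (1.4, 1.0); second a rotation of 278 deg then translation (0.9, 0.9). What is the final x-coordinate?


After transform 1:
x1 = cos(335)*2.4 - sin(335)*-3.2 + 1.4 = 2.2228
y1 = sin(335)*2.4 + cos(335)*-3.2 + 1.0 = -2.9145
After transform 2:
x2 = cos(278)*2.2228 - sin(278)*-2.9145 + 0.9
= -1.6768


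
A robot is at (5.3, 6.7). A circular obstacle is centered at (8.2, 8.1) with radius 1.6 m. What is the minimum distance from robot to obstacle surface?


center_dist = sqrt((5.3-8.2)^2 + (6.7-8.1)^2)
= sqrt(8.41 + 1.96)
= 3.2202
min_dist = center_dist - radius = 3.2202 - 1.6 = 1.6202 m


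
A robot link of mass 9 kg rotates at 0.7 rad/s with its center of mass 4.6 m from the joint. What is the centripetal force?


F = m * omega^2 * r
= 9 * 0.7^2 * 4.6
= 9 * 0.49 * 4.6
= 20.286 N


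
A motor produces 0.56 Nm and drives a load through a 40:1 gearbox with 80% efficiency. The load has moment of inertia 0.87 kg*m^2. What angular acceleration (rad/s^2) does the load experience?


tau_out = tau_motor * N * eta
= 0.56 * 40 * 0.8 = 17.92 Nm
alpha = tau_out / I = 17.92 / 0.87
= 20.5977 rad/s^2


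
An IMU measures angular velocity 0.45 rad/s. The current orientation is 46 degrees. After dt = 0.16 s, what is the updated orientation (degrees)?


delta_theta = w * dt = 0.45 * 0.16 = 0.072 rad
= 4.1253 deg
theta_new = 46 + 4.1253 = 50.1253 deg


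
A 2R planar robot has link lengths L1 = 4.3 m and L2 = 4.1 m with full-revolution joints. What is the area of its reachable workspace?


r_max = L1 + L2 = 8.4 m
r_min = |L1 - L2| = 0.2 m
Area = pi*(r_max^2 - r_min^2)
= pi*(70.56 - 0.04)
= pi * 70.52
= 221.5451 m^2


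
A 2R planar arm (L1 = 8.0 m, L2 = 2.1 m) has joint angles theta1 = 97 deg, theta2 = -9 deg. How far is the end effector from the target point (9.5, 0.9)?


End effector via forward kinematics:
x = L1*cos(t1) + L2*cos(t1+t2) = -0.9017
y = L1*sin(t1) + L2*sin(t1+t2) = 10.0391
Distance to target:
d = sqrt((9.5 - -0.9017)^2 + (0.9 - 10.0391)^2)
= sqrt(108.1947 + 83.523)
= 13.8462 m


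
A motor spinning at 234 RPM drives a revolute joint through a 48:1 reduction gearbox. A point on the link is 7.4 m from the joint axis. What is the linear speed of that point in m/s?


omega_motor = 234 * 2*pi/60 = 24.5044 rad/s
omega_joint = omega_motor / 48 = 0.5105 rad/s
v = omega_joint * r = 0.5105 * 7.4
= 3.7778 m/s


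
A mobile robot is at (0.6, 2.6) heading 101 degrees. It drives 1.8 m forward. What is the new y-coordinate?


y_new = y0 + d*sin(theta)
= 2.6 + 1.8*sin(101)
= 2.6 + 1.7669
= 4.3669


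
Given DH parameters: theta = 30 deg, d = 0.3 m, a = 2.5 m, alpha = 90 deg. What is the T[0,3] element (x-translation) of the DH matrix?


T[0,3] = a * cos(theta)
= 2.5 * cos(30 deg)
= 2.5 * 0.866
= 2.1651


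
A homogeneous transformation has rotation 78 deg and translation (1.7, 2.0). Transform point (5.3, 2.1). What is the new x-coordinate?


x' = cos(theta)*px - sin(theta)*py + tx
= 0.2079*5.3 - 0.9781*2.1 + 1.7
= 0.7478


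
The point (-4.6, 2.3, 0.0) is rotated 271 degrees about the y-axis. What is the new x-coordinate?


Rotation about y-axis: x' = x*cos(theta) + z*sin(theta)
= -4.6 * 0.0175 + 0.0 * -0.9998
= -0.0803


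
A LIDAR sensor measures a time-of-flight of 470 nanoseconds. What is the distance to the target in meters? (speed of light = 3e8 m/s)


tof = 470 ns = 4.7e-07 s
dist = c * tof / 2
= 3e8 * 4.7e-07 / 2
= 70.5 m


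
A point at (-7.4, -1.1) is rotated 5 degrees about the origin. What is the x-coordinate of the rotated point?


x' = x*cos(theta) - y*sin(theta)
cos(5 deg) = 0.9962, sin(5 deg) = 0.0872
x' = -7.4 * 0.9962 - -1.1 * 0.0872
= -7.3718 - -0.0959
= -7.276


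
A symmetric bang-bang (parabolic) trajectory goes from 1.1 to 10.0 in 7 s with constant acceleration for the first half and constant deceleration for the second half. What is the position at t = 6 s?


Symmetric rest-to-rest: each phase covers (pf-p0)/2 in time T/2. 0.5*a*(T/2)^2 = (pf-p0)/2 => a = 4*(pf-p0)/T^2
a = 4*(10.0-1.1)/7^2 = 0.7265
t = 6 is in the deceleration phase (t > T/2).
p = pf - 0.5*a*(T-t)^2 = 10.0 - 0.5*0.7265*1^2
= 9.6367


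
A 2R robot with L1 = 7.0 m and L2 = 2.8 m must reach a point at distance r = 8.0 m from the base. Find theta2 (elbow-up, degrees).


cos(theta2) = (r^2 - L1^2 - L2^2) / (2*L1*L2)
cos(theta2) = (64.0 - 49.0 - 7.84) / 39.2
cos(theta2) = 0.182653
theta2 = 79.4757 degrees


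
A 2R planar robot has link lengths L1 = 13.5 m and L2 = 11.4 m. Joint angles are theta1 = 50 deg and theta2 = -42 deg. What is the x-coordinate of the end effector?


Convert angles to radians: theta1 = 0.8727, theta2 = -0.733
x = L1*cos(theta1) + L2*cos(theta1+theta2)
x = 8.6776 + 11.2891
x = 19.9667


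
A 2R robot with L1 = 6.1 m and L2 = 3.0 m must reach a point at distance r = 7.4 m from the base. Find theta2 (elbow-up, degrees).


cos(theta2) = (r^2 - L1^2 - L2^2) / (2*L1*L2)
cos(theta2) = (54.76 - 37.21 - 9.0) / 36.6
cos(theta2) = 0.233607
theta2 = 76.4905 degrees


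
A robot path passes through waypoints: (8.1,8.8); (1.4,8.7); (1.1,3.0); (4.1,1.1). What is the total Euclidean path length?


Segment lengths:
  seg1 = sqrt((-6.7)^2 + (-0.1)^2) = 6.7007
  seg2 = sqrt((-0.3)^2 + (-5.7)^2) = 5.7079
  seg3 = sqrt((3.0)^2 + (-1.9)^2) = 3.5511
Total = 15.9597


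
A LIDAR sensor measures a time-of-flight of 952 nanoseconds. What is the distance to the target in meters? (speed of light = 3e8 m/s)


tof = 952 ns = 9.52e-07 s
dist = c * tof / 2
= 3e8 * 9.52e-07 / 2
= 142.8 m


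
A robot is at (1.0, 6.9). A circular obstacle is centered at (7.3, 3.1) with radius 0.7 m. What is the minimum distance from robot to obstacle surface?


center_dist = sqrt((1.0-7.3)^2 + (6.9-3.1)^2)
= sqrt(39.69 + 14.44)
= 7.3573
min_dist = center_dist - radius = 7.3573 - 0.7 = 6.6573 m


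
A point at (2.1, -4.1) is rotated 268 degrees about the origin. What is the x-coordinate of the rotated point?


x' = x*cos(theta) - y*sin(theta)
cos(268 deg) = -0.0349, sin(268 deg) = -0.9994
x' = 2.1 * -0.0349 - -4.1 * -0.9994
= -0.0733 - 4.0975
= -4.1708


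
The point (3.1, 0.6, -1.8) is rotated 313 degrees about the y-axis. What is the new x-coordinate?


Rotation about y-axis: x' = x*cos(theta) + z*sin(theta)
= 3.1 * 0.682 + -1.8 * -0.7314
= 3.4306


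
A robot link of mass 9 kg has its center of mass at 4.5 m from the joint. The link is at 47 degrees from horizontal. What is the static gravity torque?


tau = m*g*L*cos(angle)
= 9 * 9.81 * 4.5 * cos(47 deg)
= 9 * 9.81 * 4.5 * 0.682
= 270.9614 Nm


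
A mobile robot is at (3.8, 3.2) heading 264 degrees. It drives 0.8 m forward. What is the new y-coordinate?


y_new = y0 + d*sin(theta)
= 3.2 + 0.8*sin(264)
= 3.2 + -0.7956
= 2.4044


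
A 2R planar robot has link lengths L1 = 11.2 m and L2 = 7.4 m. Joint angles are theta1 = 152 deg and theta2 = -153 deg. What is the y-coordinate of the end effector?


Convert angles to radians: theta1 = 2.6529, theta2 = -2.6704
y = L1*sin(theta1) + L2*sin(theta1+theta2)
y = 5.2581 + -0.1291
y = 5.1289


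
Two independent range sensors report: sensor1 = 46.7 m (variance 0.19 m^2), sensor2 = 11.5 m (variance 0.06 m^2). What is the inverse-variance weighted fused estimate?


w1 = (1/var1) / (1/var1 + 1/var2)
   = 5.2632 / (5.2632 + 16.6667) = 0.24
w2 = 1 - w1 = 0.76
fused = w1*s1 + w2*s2 = 11.208 + 8.74
= 19.948 m


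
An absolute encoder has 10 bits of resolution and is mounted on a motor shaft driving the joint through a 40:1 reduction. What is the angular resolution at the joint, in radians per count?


counts = 2^10 = 1024
effective counts at joint = 1024 * 40 = 40960
resolution = 2*pi / 40960
= 1.5340e-04 rad/count


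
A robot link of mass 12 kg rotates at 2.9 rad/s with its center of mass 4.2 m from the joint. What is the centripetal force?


F = m * omega^2 * r
= 12 * 2.9^2 * 4.2
= 12 * 8.41 * 4.2
= 423.864 N


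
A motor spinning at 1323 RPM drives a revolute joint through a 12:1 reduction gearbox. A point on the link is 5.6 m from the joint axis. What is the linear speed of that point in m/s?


omega_motor = 1323 * 2*pi/60 = 138.5442 rad/s
omega_joint = omega_motor / 12 = 11.5454 rad/s
v = omega_joint * r = 11.5454 * 5.6
= 64.654 m/s


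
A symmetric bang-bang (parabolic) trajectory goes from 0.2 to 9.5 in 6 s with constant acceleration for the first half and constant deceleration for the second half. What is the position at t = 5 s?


Symmetric rest-to-rest: each phase covers (pf-p0)/2 in time T/2. 0.5*a*(T/2)^2 = (pf-p0)/2 => a = 4*(pf-p0)/T^2
a = 4*(9.5-0.2)/6^2 = 1.0333
t = 5 is in the deceleration phase (t > T/2).
p = pf - 0.5*a*(T-t)^2 = 9.5 - 0.5*1.0333*1^2
= 8.9833


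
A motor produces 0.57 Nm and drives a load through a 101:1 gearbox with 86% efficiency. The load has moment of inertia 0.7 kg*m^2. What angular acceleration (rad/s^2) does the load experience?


tau_out = tau_motor * N * eta
= 0.57 * 101 * 0.86 = 49.5102 Nm
alpha = tau_out / I = 49.5102 / 0.7
= 70.7289 rad/s^2


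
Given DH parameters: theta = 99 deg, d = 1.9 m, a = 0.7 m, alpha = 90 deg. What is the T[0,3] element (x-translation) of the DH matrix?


T[0,3] = a * cos(theta)
= 0.7 * cos(99 deg)
= 0.7 * -0.1564
= -0.1095


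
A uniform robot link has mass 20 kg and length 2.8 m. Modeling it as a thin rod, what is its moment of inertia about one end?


I = (1/3) * m * L^2
= (1/3) * 20 * 2.8^2
= 0.333333 * 20 * 7.84
= 52.2667 kg*m^2


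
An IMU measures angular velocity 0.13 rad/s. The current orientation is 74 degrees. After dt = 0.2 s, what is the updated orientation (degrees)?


delta_theta = w * dt = 0.13 * 0.2 = 0.026 rad
= 1.4897 deg
theta_new = 74 + 1.4897 = 75.4897 deg


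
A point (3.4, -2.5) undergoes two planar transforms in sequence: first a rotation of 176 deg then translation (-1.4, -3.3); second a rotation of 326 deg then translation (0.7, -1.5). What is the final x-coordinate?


After transform 1:
x1 = cos(176)*3.4 - sin(176)*-2.5 + -1.4 = -4.6173
y1 = sin(176)*3.4 + cos(176)*-2.5 + -3.3 = -0.5689
After transform 2:
x2 = cos(326)*-4.6173 - sin(326)*-0.5689 + 0.7
= -3.4461


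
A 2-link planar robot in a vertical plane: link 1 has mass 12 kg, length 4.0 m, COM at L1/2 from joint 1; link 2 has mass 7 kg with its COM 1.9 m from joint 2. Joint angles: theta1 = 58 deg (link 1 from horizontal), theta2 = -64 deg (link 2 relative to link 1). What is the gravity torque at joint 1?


Horizontal distance from joint 1 to link-1 COM:
  x_c1 = (L1/2)*cos(t1) = 2.0 * 0.5299 = 1.0598 m
Horizontal distance from joint 1 to link-2 COM:
  x_c2 = L1*cos(t1) + Lc2*cos(t1+t2)
       = 4.0*0.5299 + 1.9*0.9945 = 4.0093 m
tau1 = m1*g*x_c1 + m2*g*x_c2
     = 12*9.81*1.0598 + 7*9.81*4.0093
     = 124.7642 + 275.3165
     = 400.0807 Nm


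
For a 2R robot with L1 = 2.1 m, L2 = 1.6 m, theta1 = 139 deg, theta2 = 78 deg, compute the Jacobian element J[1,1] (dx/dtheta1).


J[1,1] = -L1*sin(t1) - L2*sin(t1+t2)
= -2.1*sin(139) - 1.6*sin(217)
= -0.4148


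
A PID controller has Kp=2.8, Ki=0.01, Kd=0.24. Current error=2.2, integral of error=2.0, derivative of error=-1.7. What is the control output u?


u = Kp*e + Ki*int(e) + Kd*de/dt
= 2.8*2.2 + 0.01*2.0 + 0.24*(-1.7)
= 6.16 + 0.02 + -0.408
= 5.772


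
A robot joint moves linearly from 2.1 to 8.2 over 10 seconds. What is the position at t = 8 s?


s = t/T = 8/10 = 0.8
p(t) = p0 + (pf-p0)*s
= 2.1 + (8.2 - 2.1) * 0.8
= 6.98


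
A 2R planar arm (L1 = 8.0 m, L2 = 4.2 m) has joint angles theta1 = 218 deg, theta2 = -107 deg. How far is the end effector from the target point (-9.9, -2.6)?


End effector via forward kinematics:
x = L1*cos(t1) + L2*cos(t1+t2) = -7.8092
y = L1*sin(t1) + L2*sin(t1+t2) = -1.0043
Distance to target:
d = sqrt((-9.9 - -7.8092)^2 + (-2.6 - -1.0043)^2)
= sqrt(4.3713 + 2.5464)
= 2.6302 m


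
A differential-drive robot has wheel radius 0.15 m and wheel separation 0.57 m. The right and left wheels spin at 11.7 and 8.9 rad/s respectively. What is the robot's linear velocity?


vR = r*wR = 0.15*11.7 = 1.755 m/s
vL = r*wL = 0.15*8.9 = 1.335 m/s
v = (vR+vL)/2 = 1.545 m/s
omega = (vR-vL)/L = 0.7368 rad/s
linear velocity = 1.545 m/s


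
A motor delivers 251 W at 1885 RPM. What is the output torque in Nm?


omega = 1885 * 2*pi/60 = 197.3967 rad/s
tau = P / omega = 251 / 197.3967
= 1.2716 Nm


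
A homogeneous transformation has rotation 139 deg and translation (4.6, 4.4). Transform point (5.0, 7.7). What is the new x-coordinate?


x' = cos(theta)*px - sin(theta)*py + tx
= -0.7547*5.0 - 0.6561*7.7 + 4.6
= -4.2252


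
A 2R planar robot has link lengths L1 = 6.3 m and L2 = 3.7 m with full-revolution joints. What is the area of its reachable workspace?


r_max = L1 + L2 = 10.0 m
r_min = |L1 - L2| = 2.6 m
Area = pi*(r_max^2 - r_min^2)
= pi*(100.0 - 6.76)
= pi * 93.24
= 292.9221 m^2


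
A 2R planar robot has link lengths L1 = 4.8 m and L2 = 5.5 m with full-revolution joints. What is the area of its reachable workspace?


r_max = L1 + L2 = 10.3 m
r_min = |L1 - L2| = 0.7 m
Area = pi*(r_max^2 - r_min^2)
= pi*(106.09 - 0.49)
= pi * 105.6
= 331.7522 m^2


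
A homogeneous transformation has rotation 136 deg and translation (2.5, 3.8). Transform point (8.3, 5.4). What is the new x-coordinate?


x' = cos(theta)*px - sin(theta)*py + tx
= -0.7193*8.3 - 0.6947*5.4 + 2.5
= -7.2217


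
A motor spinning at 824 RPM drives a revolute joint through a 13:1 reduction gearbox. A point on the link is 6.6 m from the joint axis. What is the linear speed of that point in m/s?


omega_motor = 824 * 2*pi/60 = 86.2891 rad/s
omega_joint = omega_motor / 13 = 6.6376 rad/s
v = omega_joint * r = 6.6376 * 6.6
= 43.8083 m/s


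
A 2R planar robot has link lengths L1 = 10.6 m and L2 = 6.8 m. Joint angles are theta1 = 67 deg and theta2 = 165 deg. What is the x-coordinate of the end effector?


Convert angles to radians: theta1 = 1.1694, theta2 = 2.8798
x = L1*cos(theta1) + L2*cos(theta1+theta2)
x = 4.1417 + -4.1865
x = -0.0447


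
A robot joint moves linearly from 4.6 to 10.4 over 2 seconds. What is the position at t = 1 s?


s = t/T = 1/2 = 0.5
p(t) = p0 + (pf-p0)*s
= 4.6 + (10.4 - 4.6) * 0.5
= 7.5


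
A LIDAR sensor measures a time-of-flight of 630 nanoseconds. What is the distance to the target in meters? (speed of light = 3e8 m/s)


tof = 630 ns = 6.3e-07 s
dist = c * tof / 2
= 3e8 * 6.3e-07 / 2
= 94.5 m


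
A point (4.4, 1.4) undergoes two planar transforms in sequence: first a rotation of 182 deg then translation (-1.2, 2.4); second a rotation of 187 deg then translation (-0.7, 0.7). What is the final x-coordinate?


After transform 1:
x1 = cos(182)*4.4 - sin(182)*1.4 + -1.2 = -5.5485
y1 = sin(182)*4.4 + cos(182)*1.4 + 2.4 = 0.8473
After transform 2:
x2 = cos(187)*-5.5485 - sin(187)*0.8473 + -0.7
= 4.9104


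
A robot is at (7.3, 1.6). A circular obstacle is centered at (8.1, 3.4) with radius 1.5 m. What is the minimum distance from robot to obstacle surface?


center_dist = sqrt((7.3-8.1)^2 + (1.6-3.4)^2)
= sqrt(0.64 + 3.24)
= 1.9698
min_dist = center_dist - radius = 1.9698 - 1.5 = 0.4698 m


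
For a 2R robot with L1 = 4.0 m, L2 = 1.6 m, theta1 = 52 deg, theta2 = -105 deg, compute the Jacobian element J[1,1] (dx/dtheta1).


J[1,1] = -L1*sin(t1) - L2*sin(t1+t2)
= -4.0*sin(52) - 1.6*sin(-53)
= -1.8742


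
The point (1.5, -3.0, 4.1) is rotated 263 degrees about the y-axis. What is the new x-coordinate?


Rotation about y-axis: x' = x*cos(theta) + z*sin(theta)
= 1.5 * -0.1219 + 4.1 * -0.9925
= -4.2522


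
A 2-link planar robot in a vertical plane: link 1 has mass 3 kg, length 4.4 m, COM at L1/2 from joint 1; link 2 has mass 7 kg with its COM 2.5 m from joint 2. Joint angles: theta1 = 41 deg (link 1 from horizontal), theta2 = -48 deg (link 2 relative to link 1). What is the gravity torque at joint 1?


Horizontal distance from joint 1 to link-1 COM:
  x_c1 = (L1/2)*cos(t1) = 2.2 * 0.7547 = 1.6604 m
Horizontal distance from joint 1 to link-2 COM:
  x_c2 = L1*cos(t1) + Lc2*cos(t1+t2)
       = 4.4*0.7547 + 2.5*0.9925 = 5.8021 m
tau1 = m1*g*x_c1 + m2*g*x_c2
     = 3*9.81*1.6604 + 7*9.81*5.8021
     = 48.8644 + 398.4294
     = 447.2938 Nm
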